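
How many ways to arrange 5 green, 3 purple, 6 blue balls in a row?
14! / (5! × 3! × 6!) = 168168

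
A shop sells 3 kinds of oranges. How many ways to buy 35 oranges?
C(35+3-1, 3-1) = C(37, 2) = 666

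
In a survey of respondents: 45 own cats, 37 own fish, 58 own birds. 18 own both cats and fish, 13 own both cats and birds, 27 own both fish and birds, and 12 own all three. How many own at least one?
|A∪B∪C| = 45+37+58-18-13-27+12 = 94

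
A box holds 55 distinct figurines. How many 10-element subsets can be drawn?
C(55,10) = 55!/(10!×45!) = 29248649430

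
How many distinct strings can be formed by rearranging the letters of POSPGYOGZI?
10! / (1! × 2! × 1! × 1! × 1! × 2! × 2!) = 453600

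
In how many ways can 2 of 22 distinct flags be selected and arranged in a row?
P(22,2) = 22!/(22-2)! = 462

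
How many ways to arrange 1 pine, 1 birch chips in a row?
2! / (1! × 1!) = 2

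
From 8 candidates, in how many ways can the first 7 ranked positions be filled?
P(8,7) = 8!/(8-7)! = 40320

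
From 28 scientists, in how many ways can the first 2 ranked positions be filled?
P(28,2) = 28!/(28-2)! = 756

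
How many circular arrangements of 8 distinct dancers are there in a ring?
Circular: fix one position, arrange the rest. (8-1)! = 5040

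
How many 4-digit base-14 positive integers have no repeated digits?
First digit: 13 choices (nonzero). Then descending: 13 × 13 × 12 × 11 = 22308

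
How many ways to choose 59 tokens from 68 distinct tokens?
C(68,59) = 68!/(59!×9!) = 49280065120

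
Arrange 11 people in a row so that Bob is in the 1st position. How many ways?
Fix one position: (11-1)! = 3628800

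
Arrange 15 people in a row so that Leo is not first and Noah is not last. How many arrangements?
By inclusion-exclusion: 15! - 2×(15-1)! + (15-2)! = 1307674368000 - 174356582400 + 6227020800 = 1139544806400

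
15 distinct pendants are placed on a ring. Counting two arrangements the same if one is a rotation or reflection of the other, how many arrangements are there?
(15-1)!/2 = 87178291200/2 = 43589145600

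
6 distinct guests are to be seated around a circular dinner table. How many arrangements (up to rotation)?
Circular: fix one position, arrange the rest. (6-1)! = 120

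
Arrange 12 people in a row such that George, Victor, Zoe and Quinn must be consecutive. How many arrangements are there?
Treat the 4 as one block: (12-4+1)! × 4! = 362880 × 24 = 8709120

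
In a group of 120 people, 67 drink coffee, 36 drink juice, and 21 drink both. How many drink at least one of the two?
|A∪B| = |A| + |B| - |A∩B| = 67 + 36 - 21 = 82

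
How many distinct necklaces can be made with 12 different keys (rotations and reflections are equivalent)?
(12-1)!/2 = 39916800/2 = 19958400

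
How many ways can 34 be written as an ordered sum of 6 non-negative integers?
C(34+6-1, 6-1) = C(39, 5) = 575757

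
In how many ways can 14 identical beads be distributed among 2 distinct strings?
C(14+2-1, 2-1) = C(15, 1) = 15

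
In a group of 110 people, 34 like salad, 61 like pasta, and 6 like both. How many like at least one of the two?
|A∪B| = |A| + |B| - |A∩B| = 34 + 61 - 6 = 89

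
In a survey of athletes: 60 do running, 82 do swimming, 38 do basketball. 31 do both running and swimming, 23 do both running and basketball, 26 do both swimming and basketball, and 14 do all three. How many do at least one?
|A∪B∪C| = 60+82+38-31-23-26+14 = 114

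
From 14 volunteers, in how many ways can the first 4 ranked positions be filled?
P(14,4) = 14!/(14-4)! = 24024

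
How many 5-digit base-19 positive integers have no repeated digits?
First digit: 18 choices (nonzero). Then descending: 18 × 18 × 17 × 16 × 15 = 1321920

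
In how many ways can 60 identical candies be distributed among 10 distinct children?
C(60+10-1, 10-1) = C(69, 9) = 56672074888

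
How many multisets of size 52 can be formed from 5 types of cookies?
C(52+5-1, 5-1) = C(56, 4) = 367290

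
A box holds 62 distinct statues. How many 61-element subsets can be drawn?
C(62,61) = 62!/(61!×1!) = 62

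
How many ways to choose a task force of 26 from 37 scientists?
C(37,26) = 37!/(26!×11!) = 854992152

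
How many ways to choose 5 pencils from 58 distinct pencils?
C(58,5) = 58!/(5!×53!) = 4582116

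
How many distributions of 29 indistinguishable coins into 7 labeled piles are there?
C(29+7-1, 7-1) = C(35, 6) = 1623160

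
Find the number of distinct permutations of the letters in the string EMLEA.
5! / (1! × 1! × 1! × 2!) = 60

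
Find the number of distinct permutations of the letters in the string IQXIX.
5! / (1! × 2! × 2!) = 30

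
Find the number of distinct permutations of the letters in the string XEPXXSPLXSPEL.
13! / (4! × 2! × 2! × 2! × 3!) = 5405400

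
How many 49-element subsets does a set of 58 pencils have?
C(58,49) = 58!/(49!×9!) = 10648873950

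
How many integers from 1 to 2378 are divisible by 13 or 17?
⌊2378/13⌋ + ⌊2378/17⌋ - ⌊2378/221⌋ = 182 + 139 - 10 = 311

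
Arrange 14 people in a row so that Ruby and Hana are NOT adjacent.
Total - adjacent = 14! - (14-1)!×2 = 87178291200 - 12454041600 = 74724249600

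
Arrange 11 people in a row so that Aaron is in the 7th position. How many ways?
Fix one position: (11-1)! = 3628800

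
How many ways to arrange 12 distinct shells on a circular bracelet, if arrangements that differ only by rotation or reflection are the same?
(12-1)!/2 = 39916800/2 = 19958400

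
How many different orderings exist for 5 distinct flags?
5! = 120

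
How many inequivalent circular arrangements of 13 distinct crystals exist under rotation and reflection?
(13-1)!/2 = 479001600/2 = 239500800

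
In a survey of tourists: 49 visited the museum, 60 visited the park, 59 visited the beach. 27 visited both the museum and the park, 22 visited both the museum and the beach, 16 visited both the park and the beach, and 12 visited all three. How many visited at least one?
|A∪B∪C| = 49+60+59-27-22-16+12 = 115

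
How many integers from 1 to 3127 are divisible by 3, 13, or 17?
⌊3127/3⌋+⌊3127/13⌋+⌊3127/17⌋ - ⌊3127/39⌋-⌊3127/51⌋-⌊3127/221⌋ + ⌊3127/663⌋ = 1042+240+183 - 80-61-14 + 4 = 1314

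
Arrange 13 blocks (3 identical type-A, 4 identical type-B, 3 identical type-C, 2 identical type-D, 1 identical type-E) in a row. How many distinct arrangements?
13! / (3! × 4! × 3! × 2! × 1!) = 3603600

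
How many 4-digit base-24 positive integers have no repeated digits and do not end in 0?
Last digit: 23 nonzero choices. First digit: 22 (nonzero, ≠last). Middle 2: P(22,2) = 462. Total = 233772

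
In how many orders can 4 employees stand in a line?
4! = 24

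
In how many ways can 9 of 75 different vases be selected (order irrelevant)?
C(75,9) = 75!/(9!×66!) = 125595622175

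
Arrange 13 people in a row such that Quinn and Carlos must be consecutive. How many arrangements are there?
Treat the 2 as one block: (13-2+1)! × 2! = 479001600 × 2 = 958003200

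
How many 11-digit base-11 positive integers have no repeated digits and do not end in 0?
Last digit: 10 nonzero choices. First digit: 9 (nonzero, ≠last). Middle 9: P(9,9) = 362880. Total = 32659200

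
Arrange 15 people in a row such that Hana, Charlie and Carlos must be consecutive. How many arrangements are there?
Treat the 3 as one block: (15-3+1)! × 3! = 6227020800 × 6 = 37362124800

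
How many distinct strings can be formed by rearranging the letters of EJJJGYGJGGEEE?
13! / (4! × 4! × 1! × 4!) = 450450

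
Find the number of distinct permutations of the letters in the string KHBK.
4! / (1! × 2! × 1!) = 12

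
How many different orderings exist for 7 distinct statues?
7! = 5040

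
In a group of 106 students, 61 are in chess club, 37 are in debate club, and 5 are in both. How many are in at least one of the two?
|A∪B| = |A| + |B| - |A∩B| = 61 + 37 - 5 = 93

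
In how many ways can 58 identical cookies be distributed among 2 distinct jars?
C(58+2-1, 2-1) = C(59, 1) = 59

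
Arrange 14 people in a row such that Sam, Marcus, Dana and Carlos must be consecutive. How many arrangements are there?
Treat the 4 as one block: (14-4+1)! × 4! = 39916800 × 24 = 958003200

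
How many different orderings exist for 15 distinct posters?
15! = 1307674368000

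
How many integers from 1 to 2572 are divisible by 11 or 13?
⌊2572/11⌋ + ⌊2572/13⌋ - ⌊2572/143⌋ = 233 + 197 - 17 = 413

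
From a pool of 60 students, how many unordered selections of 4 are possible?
C(60,4) = 60!/(4!×56!) = 487635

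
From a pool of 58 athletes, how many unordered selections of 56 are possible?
C(58,56) = 58!/(56!×2!) = 1653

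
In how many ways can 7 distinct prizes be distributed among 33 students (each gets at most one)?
P(33,7) = 33!/(33-7)! = 21531121920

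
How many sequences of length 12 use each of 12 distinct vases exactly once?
12! = 479001600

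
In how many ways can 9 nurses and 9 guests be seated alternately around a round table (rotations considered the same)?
Fix one of the nurses: (9-1)! ways for the remaining nurses, × 9! ways for the guests = 40320 × 362880 = 14631321600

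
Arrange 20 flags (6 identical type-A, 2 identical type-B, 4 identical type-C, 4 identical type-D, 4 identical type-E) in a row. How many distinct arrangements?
20! / (6! × 2! × 4! × 4! × 4!) = 122216094000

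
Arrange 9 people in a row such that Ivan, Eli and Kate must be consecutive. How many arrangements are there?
Treat the 3 as one block: (9-3+1)! × 3! = 5040 × 6 = 30240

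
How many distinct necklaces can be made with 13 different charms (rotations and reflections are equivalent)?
(13-1)!/2 = 479001600/2 = 239500800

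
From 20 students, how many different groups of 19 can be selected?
C(20,19) = 20!/(19!×1!) = 20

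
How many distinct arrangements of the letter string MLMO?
4! / (2! × 1! × 1!) = 12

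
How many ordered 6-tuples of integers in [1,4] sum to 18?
Coefficient of x^18 in (x + x² + ... + x^4)^6. By inclusion-exclusion on dice exceeding 4: Σ_j (-1)^j C(6,j)·C(18-1-4j, 5) = C(6,0)·C(17,5) - C(6,1)·C(13,5) + C(6,2)·C(9,5) - C(6,3)·C(5,5) = 1·6188 - 6·1287 + 15·126 - 20·1 = 336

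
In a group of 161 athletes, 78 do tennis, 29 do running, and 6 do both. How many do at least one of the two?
|A∪B| = |A| + |B| - |A∩B| = 78 + 29 - 6 = 101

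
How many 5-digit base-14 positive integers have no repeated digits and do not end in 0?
Last digit: 13 nonzero choices. First digit: 12 (nonzero, ≠last). Middle 3: P(12,3) = 1320. Total = 205920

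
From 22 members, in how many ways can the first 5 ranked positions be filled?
P(22,5) = 22!/(22-5)! = 3160080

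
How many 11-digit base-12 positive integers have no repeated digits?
First digit: 11 choices (nonzero). Then descending: 11 × 11 × 10 × 9 × 8 × 7 × 6 × 5 × 4 × 3 × 2 = 439084800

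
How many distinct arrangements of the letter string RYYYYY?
6! / (5! × 1!) = 6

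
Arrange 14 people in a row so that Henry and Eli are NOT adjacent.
Total - adjacent = 14! - (14-1)!×2 = 87178291200 - 12454041600 = 74724249600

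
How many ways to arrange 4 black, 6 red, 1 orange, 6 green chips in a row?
17! / (4! × 6! × 1! × 6!) = 28588560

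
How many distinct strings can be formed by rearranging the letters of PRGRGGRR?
8! / (1! × 4! × 3!) = 280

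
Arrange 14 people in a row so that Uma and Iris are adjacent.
Treat as block: (14-1)! × 2! = 6227020800 × 2 = 12454041600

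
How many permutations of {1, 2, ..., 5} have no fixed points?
!5 = Σ_{j=0}^{5} (-1)^j·5!/j! = 120 - 120 + 60 - 20 + 5 - 1 = 44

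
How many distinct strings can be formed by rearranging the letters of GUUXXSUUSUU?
11! / (2! × 1! × 6! × 2!) = 13860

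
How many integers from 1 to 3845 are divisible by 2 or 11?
⌊3845/2⌋ + ⌊3845/11⌋ - ⌊3845/22⌋ = 1922 + 349 - 174 = 2097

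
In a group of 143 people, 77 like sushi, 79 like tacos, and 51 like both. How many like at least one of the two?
|A∪B| = |A| + |B| - |A∩B| = 77 + 79 - 51 = 105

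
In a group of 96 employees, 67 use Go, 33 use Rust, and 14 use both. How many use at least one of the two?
|A∪B| = |A| + |B| - |A∩B| = 67 + 33 - 14 = 86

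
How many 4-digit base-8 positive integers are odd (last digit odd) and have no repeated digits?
Last∈{1,3,5,7}. Last=0: 0. Last nonzero: 4×6×P(6,2) = 720. Total = 720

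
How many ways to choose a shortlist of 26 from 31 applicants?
C(31,26) = 31!/(26!×5!) = 169911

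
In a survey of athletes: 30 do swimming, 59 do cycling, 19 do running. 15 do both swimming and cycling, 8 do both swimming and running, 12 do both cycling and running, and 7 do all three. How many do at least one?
|A∪B∪C| = 30+59+19-15-8-12+7 = 80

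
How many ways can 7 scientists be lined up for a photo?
7! = 5040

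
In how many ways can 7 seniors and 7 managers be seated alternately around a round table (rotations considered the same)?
Fix one of the seniors: (7-1)! ways for the remaining seniors, × 7! ways for the managers = 720 × 5040 = 3628800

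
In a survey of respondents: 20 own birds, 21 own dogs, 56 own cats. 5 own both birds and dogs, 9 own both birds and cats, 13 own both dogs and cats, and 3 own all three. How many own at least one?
|A∪B∪C| = 20+21+56-5-9-13+3 = 73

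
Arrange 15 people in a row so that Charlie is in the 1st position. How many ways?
Fix one position: (15-1)! = 87178291200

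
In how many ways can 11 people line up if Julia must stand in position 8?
Fix one position: (11-1)! = 3628800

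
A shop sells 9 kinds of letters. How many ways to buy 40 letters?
C(40+9-1, 9-1) = C(48, 8) = 377348994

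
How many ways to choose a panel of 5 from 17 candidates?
C(17,5) = 17!/(5!×12!) = 6188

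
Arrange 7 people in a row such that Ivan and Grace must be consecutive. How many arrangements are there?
Treat the 2 as one block: (7-2+1)! × 2! = 720 × 2 = 1440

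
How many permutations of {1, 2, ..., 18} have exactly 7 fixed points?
Choose the 7 fixed points C(18,7) = 31824, derange the rest: !11 = Σ_{j=0}^{11} (-1)^j·11!/j! = 39916800 - 39916800 + 19958400 - 6652800 + 1663200 - 332640 + 55440 - 7920 + 990 - 110 + 11 - 1 = 14684570. Product = 31824 × 14684570 = 467321755680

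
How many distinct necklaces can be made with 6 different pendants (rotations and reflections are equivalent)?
(6-1)!/2 = 120/2 = 60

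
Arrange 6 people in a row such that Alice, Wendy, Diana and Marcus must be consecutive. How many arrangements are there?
Treat the 4 as one block: (6-4+1)! × 4! = 6 × 24 = 144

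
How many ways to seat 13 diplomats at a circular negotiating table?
Circular: fix one position, arrange the rest. (13-1)! = 479001600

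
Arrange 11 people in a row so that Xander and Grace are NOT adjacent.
Total - adjacent = 11! - (11-1)!×2 = 39916800 - 7257600 = 32659200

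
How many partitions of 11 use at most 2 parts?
By conjugation, equals partitions of 11 into parts ≤ 2. Let r_j(i) = number of partitions of i into parts ≤ j, for i = 0..11. r_1(i) = 1 for all i; r_j(i) = r_{j-1}(i) + r_j(i-j). Rows j = 2..2: ≤2: 1 1 2 2 3 3 4 4 5 5 6 6. r_2(11) = 6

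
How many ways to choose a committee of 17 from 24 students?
C(24,17) = 24!/(17!×7!) = 346104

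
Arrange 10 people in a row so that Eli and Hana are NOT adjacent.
Total - adjacent = 10! - (10-1)!×2 = 3628800 - 725760 = 2903040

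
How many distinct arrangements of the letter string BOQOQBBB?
8! / (4! × 2! × 2!) = 420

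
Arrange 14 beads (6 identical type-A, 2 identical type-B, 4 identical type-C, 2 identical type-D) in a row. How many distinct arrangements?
14! / (6! × 2! × 4! × 2!) = 1261260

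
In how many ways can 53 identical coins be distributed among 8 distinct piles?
C(53+8-1, 8-1) = C(60, 7) = 386206920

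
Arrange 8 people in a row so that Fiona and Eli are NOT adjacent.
Total - adjacent = 8! - (8-1)!×2 = 40320 - 10080 = 30240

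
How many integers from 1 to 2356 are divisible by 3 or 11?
⌊2356/3⌋ + ⌊2356/11⌋ - ⌊2356/33⌋ = 785 + 214 - 71 = 928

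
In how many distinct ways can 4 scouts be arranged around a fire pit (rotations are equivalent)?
Circular: fix one position, arrange the rest. (4-1)! = 6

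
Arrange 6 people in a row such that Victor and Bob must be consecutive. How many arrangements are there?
Treat the 2 as one block: (6-2+1)! × 2! = 120 × 2 = 240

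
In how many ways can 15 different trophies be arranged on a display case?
15! = 1307674368000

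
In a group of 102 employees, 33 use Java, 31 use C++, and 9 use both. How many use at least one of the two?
|A∪B| = |A| + |B| - |A∩B| = 33 + 31 - 9 = 55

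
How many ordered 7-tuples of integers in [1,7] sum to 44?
Coefficient of x^44 in (x + x² + ... + x^7)^7. By inclusion-exclusion on dice exceeding 7: Σ_j (-1)^j C(7,j)·C(44-1-7j, 6) = C(7,0)·C(43,6) - C(7,1)·C(36,6) + C(7,2)·C(29,6) - C(7,3)·C(22,6) + C(7,4)·C(15,6) - C(7,5)·C(8,6) = 1·6096454 - 7·1947792 + 21·475020 - 35·74613 + 35·5005 - 21·28 = 462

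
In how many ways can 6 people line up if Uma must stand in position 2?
Fix one position: (6-1)! = 120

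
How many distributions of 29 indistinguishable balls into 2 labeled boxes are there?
C(29+2-1, 2-1) = C(30, 1) = 30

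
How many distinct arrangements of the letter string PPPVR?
5! / (3! × 1! × 1!) = 20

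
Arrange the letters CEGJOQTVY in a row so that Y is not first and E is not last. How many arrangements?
By inclusion-exclusion: 9! - 2×(9-1)! + (9-2)! = 362880 - 80640 + 5040 = 287280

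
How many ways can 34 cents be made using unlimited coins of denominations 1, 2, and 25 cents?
Coefficient of x^34 in 1/(1-x^1) · 1/(1-x^2) · 1/(1-x^25). Case on j = number of 25-cent coins (j = 0..1); remainder r = 34 - 25j is made from {1,2} in ⌊r/2⌋+1 ways. r = 34, 9 → 18 + 5 = 23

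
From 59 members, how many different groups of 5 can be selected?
C(59,5) = 59!/(5!×54!) = 5006386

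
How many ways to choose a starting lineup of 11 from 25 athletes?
C(25,11) = 25!/(11!×14!) = 4457400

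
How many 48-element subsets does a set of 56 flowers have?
C(56,48) = 56!/(48!×8!) = 1420494075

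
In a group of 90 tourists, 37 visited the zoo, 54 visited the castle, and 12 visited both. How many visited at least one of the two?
|A∪B| = |A| + |B| - |A∩B| = 37 + 54 - 12 = 79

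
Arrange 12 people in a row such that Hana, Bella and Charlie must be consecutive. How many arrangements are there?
Treat the 3 as one block: (12-3+1)! × 3! = 3628800 × 6 = 21772800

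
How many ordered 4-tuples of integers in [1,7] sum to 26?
Coefficient of x^26 in (x + x² + ... + x^7)^4. By inclusion-exclusion on dice exceeding 7: Σ_j (-1)^j C(4,j)·C(26-1-7j, 3) = C(4,0)·C(25,3) - C(4,1)·C(18,3) + C(4,2)·C(11,3) - C(4,3)·C(4,3) = 1·2300 - 4·816 + 6·165 - 4·4 = 10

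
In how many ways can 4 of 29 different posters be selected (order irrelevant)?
C(29,4) = 29!/(4!×25!) = 23751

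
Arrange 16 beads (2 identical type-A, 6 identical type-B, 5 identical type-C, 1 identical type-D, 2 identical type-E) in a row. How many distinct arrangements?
16! / (2! × 6! × 5! × 1! × 2!) = 60540480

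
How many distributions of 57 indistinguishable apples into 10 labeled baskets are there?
C(57+10-1, 10-1) = C(66, 9) = 37014131440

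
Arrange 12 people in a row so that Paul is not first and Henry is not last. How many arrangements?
By inclusion-exclusion: 12! - 2×(12-1)! + (12-2)! = 479001600 - 79833600 + 3628800 = 402796800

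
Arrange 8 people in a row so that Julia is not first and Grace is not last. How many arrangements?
By inclusion-exclusion: 8! - 2×(8-1)! + (8-2)! = 40320 - 10080 + 720 = 30960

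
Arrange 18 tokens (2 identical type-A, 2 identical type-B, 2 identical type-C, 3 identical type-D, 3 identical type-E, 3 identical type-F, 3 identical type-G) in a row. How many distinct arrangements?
18! / (2! × 2! × 2! × 3! × 3! × 3! × 3!) = 617512896000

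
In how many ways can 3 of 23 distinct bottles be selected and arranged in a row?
P(23,3) = 23!/(23-3)! = 10626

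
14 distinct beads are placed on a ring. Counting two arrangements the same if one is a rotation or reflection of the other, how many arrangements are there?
(14-1)!/2 = 6227020800/2 = 3113510400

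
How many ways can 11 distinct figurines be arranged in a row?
11! = 39916800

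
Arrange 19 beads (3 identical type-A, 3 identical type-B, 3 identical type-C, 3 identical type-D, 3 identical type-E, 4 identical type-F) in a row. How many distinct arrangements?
19! / (3! × 3! × 3! × 3! × 3! × 4!) = 651819168000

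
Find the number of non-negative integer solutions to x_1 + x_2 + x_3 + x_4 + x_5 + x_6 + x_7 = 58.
C(58+7-1, 7-1) = C(64, 6) = 74974368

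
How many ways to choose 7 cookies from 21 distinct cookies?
C(21,7) = 21!/(7!×14!) = 116280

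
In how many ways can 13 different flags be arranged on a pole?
13! = 6227020800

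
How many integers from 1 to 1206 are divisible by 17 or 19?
⌊1206/17⌋ + ⌊1206/19⌋ - ⌊1206/323⌋ = 70 + 63 - 3 = 130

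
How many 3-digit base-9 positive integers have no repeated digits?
First digit: 8 choices (nonzero). Then descending: 8 × 8 × 7 = 448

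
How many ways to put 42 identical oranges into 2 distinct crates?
C(42+2-1, 2-1) = C(43, 1) = 43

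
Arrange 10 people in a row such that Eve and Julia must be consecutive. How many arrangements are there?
Treat the 2 as one block: (10-2+1)! × 2! = 362880 × 2 = 725760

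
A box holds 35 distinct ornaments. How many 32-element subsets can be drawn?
C(35,32) = 35!/(32!×3!) = 6545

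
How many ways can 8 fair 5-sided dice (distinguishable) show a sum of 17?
Coefficient of x^17 in (x + x² + ... + x^5)^8. By inclusion-exclusion on dice exceeding 5: Σ_j (-1)^j C(8,j)·C(17-1-5j, 7) = C(8,0)·C(16,7) - C(8,1)·C(11,7) = 1·11440 - 8·330 = 8800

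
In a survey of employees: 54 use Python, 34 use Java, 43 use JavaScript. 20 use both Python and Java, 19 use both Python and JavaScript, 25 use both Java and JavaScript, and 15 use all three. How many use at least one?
|A∪B∪C| = 54+34+43-20-19-25+15 = 82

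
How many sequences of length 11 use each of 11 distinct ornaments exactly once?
11! = 39916800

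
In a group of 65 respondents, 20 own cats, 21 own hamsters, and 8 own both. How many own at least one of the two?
|A∪B| = |A| + |B| - |A∩B| = 20 + 21 - 8 = 33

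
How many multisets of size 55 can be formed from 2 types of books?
C(55+2-1, 2-1) = C(56, 1) = 56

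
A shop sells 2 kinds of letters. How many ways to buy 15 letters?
C(15+2-1, 2-1) = C(16, 1) = 16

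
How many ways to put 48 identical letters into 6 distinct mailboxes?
C(48+6-1, 6-1) = C(53, 5) = 2869685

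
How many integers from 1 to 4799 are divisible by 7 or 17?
⌊4799/7⌋ + ⌊4799/17⌋ - ⌊4799/119⌋ = 685 + 282 - 40 = 927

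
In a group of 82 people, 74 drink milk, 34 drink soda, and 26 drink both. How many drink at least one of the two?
|A∪B| = |A| + |B| - |A∩B| = 74 + 34 - 26 = 82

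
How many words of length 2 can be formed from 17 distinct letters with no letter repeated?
P(17,2) = 17!/(17-2)! = 272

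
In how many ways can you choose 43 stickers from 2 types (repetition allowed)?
C(43+2-1, 2-1) = C(44, 1) = 44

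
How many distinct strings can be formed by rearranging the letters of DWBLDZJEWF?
10! / (1! × 1! × 1! × 2! × 1! × 1! × 2! × 1!) = 907200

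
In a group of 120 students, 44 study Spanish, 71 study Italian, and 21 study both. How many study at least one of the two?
|A∪B| = |A| + |B| - |A∩B| = 44 + 71 - 21 = 94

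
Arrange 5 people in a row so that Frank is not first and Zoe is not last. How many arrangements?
By inclusion-exclusion: 5! - 2×(5-1)! + (5-2)! = 120 - 48 + 6 = 78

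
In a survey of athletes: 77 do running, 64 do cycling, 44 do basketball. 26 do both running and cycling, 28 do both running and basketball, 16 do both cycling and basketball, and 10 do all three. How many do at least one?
|A∪B∪C| = 77+64+44-26-28-16+10 = 125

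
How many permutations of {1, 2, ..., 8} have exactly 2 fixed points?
Choose the 2 fixed points C(8,2) = 28, derange the rest: !6 = Σ_{j=0}^{6} (-1)^j·6!/j! = 720 - 720 + 360 - 120 + 30 - 6 + 1 = 265. Product = 28 × 265 = 7420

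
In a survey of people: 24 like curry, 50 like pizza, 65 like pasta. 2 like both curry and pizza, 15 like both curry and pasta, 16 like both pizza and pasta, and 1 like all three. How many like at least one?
|A∪B∪C| = 24+50+65-2-15-16+1 = 107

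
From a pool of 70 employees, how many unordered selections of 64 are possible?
C(70,64) = 70!/(64!×6!) = 131115985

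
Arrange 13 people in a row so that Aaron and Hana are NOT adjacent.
Total - adjacent = 13! - (13-1)!×2 = 6227020800 - 958003200 = 5269017600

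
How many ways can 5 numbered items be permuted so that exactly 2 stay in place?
Choose the 2 fixed points C(5,2) = 10, derange the rest: !3 = Σ_{j=0}^{3} (-1)^j·3!/j! = 6 - 6 + 3 - 1 = 2. Product = 10 × 2 = 20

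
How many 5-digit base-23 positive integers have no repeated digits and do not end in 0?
Last digit: 22 nonzero choices. First digit: 21 (nonzero, ≠last). Middle 3: P(21,3) = 7980. Total = 3686760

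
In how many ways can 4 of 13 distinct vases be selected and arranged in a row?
P(13,4) = 13!/(13-4)! = 17160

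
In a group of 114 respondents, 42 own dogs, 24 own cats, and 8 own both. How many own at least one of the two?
|A∪B| = |A| + |B| - |A∩B| = 42 + 24 - 8 = 58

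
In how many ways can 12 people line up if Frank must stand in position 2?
Fix one position: (12-1)! = 39916800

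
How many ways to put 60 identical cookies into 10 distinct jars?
C(60+10-1, 10-1) = C(69, 9) = 56672074888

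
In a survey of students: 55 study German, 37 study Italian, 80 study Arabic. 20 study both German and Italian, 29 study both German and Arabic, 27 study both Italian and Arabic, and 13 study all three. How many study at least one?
|A∪B∪C| = 55+37+80-20-29-27+13 = 109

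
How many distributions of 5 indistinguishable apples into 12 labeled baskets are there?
C(5+12-1, 12-1) = C(16, 11) = 4368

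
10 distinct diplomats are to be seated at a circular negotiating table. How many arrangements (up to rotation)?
Circular: fix one position, arrange the rest. (10-1)! = 362880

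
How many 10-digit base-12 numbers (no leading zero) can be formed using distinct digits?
First digit: 11 choices (nonzero). Then descending: 11 × 11 × 10 × 9 × 8 × 7 × 6 × 5 × 4 × 3 = 219542400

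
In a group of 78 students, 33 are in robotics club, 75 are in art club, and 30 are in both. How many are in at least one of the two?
|A∪B| = |A| + |B| - |A∩B| = 33 + 75 - 30 = 78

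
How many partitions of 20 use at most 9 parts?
By conjugation, equals partitions of 20 into parts ≤ 9. Let r_j(i) = number of partitions of i into parts ≤ j, for i = 0..20. r_1(i) = 1 for all i; r_j(i) = r_{j-1}(i) + r_j(i-j). Rows j = 2..9: ≤2: 1 1 2 2 3 3 4 4 5 5 6 6 7 7 8 8 9 9 10 10 11; ≤3: 1 1 2 3 4 5 7 8 10 12 14 16 19 21 24 27 30 33 37 40 44; ≤4: 1 1 2 3 5 6 9 11 15 18 23 27 34 39 47 54 64 72 84 94 108; ≤5: 1 1 2 3 5 7 10 13 18 23 30 37 47 57 70 84 101 119 141 164 192; ≤6: 1 1 2 3 5 7 11 14 20 26 35 44 58 71 90 110 136 163 199 235 282; ≤7: 1 1 2 3 5 7 11 15 21 28 38 49 65 82 105 131 164 201 248 300 364; ≤8: 1 1 2 3 5 7 11 15 22 29 40 52 70 89 116 146 186 230 288 352 434; ≤9: 1 1 2 3 5 7 11 15 22 30 41 54 73 94 123 157 201 252 318 393 488. r_9(20) = 488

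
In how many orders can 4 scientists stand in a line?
4! = 24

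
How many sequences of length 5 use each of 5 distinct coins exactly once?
5! = 120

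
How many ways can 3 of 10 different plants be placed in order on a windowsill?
P(10,3) = 10!/(10-3)! = 720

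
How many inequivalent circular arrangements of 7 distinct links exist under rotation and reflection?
(7-1)!/2 = 720/2 = 360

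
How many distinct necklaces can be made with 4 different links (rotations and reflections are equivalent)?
(4-1)!/2 = 6/2 = 3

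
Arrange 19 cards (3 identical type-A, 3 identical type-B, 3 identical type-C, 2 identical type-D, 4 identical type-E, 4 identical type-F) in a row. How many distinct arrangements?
19! / (3! × 3! × 3! × 2! × 4! × 4!) = 488864376000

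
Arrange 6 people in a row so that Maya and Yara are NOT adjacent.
Total - adjacent = 6! - (6-1)!×2 = 720 - 240 = 480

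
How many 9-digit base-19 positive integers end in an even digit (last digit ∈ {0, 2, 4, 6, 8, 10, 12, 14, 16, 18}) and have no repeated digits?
Last∈{0,2,4,6,8,10,12,14,16,18}. Last=0: 1764322560. Last nonzero: 9×17×P(17,7) = 14996741760. Total = 16761064320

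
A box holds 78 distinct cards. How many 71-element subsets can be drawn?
C(78,71) = 78!/(71!×7!) = 2641902120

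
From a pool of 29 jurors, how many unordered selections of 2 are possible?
C(29,2) = 29!/(2!×27!) = 406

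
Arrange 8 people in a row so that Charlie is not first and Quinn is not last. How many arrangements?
By inclusion-exclusion: 8! - 2×(8-1)! + (8-2)! = 40320 - 10080 + 720 = 30960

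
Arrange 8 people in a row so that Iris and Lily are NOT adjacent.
Total - adjacent = 8! - (8-1)!×2 = 40320 - 10080 = 30240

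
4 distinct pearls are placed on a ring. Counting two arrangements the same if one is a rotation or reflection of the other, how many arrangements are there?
(4-1)!/2 = 6/2 = 3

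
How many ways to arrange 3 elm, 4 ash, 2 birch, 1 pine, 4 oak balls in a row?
14! / (3! × 4! × 2! × 1! × 4!) = 12612600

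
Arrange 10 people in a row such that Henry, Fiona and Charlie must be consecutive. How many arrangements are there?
Treat the 3 as one block: (10-3+1)! × 3! = 40320 × 6 = 241920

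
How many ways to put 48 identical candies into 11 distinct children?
C(48+11-1, 11-1) = C(58, 10) = 52179482355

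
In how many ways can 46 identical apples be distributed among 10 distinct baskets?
C(46+10-1, 10-1) = C(55, 9) = 6358402050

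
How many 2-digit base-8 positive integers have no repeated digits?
First digit: 7 choices (nonzero). Then descending: 7 × 7 = 49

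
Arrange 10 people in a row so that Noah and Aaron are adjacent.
Treat as block: (10-1)! × 2! = 362880 × 2 = 725760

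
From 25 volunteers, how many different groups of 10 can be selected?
C(25,10) = 25!/(10!×15!) = 3268760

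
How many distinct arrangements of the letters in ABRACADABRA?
11! / (5! × 2! × 2! × 1! × 1!) = 83160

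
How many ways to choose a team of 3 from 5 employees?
C(5,3) = 5!/(3!×2!) = 10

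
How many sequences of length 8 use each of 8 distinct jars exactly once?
8! = 40320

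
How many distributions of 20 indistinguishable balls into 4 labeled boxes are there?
C(20+4-1, 4-1) = C(23, 3) = 1771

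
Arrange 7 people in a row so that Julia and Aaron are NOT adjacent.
Total - adjacent = 7! - (7-1)!×2 = 5040 - 1440 = 3600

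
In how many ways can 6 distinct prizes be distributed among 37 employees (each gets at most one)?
P(37,6) = 37!/(37-6)! = 1673844480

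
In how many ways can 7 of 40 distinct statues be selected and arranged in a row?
P(40,7) = 40!/(40-7)! = 93963542400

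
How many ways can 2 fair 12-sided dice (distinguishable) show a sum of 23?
Coefficient of x^23 in (x + x² + ... + x^12)^2. By inclusion-exclusion on dice exceeding 12: Σ_j (-1)^j C(2,j)·C(23-1-12j, 1) = C(2,0)·C(22,1) - C(2,1)·C(10,1) = 1·22 - 2·10 = 2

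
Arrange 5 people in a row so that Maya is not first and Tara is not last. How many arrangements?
By inclusion-exclusion: 5! - 2×(5-1)! + (5-2)! = 120 - 48 + 6 = 78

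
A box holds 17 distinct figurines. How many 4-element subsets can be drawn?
C(17,4) = 17!/(4!×13!) = 2380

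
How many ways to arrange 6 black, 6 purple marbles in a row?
12! / (6! × 6!) = 924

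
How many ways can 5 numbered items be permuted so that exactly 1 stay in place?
Choose the 1 fixed point C(5,1) = 5, derange the rest: !4 = Σ_{j=0}^{4} (-1)^j·4!/j! = 24 - 24 + 12 - 4 + 1 = 9. Product = 5 × 9 = 45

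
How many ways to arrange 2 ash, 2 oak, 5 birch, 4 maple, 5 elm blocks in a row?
18! / (2! × 2! × 5! × 4! × 5!) = 4631346720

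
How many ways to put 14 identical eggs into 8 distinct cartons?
C(14+8-1, 8-1) = C(21, 7) = 116280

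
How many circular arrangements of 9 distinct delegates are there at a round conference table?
Circular: fix one position, arrange the rest. (9-1)! = 40320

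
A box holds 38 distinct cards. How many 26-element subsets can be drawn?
C(38,26) = 38!/(26!×12!) = 2707475148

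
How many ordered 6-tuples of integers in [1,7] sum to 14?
Coefficient of x^14 in (x + x² + ... + x^7)^6. By inclusion-exclusion on dice exceeding 7: Σ_j (-1)^j C(6,j)·C(14-1-7j, 5) = C(6,0)·C(13,5) - C(6,1)·C(6,5) = 1·1287 - 6·6 = 1251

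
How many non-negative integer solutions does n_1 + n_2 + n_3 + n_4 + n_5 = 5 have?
C(5+5-1, 5-1) = C(9, 4) = 126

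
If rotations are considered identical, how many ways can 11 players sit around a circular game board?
Circular: fix one position, arrange the rest. (11-1)! = 3628800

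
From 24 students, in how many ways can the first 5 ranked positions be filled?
P(24,5) = 24!/(24-5)! = 5100480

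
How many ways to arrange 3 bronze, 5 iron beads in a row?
8! / (3! × 5!) = 56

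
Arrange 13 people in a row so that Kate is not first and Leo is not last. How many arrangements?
By inclusion-exclusion: 13! - 2×(13-1)! + (13-2)! = 6227020800 - 958003200 + 39916800 = 5308934400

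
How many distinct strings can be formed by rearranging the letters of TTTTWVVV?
8! / (4! × 1! × 3!) = 280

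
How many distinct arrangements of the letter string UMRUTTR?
7! / (1! × 2! × 2! × 2!) = 630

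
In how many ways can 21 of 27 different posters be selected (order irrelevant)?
C(27,21) = 27!/(21!×6!) = 296010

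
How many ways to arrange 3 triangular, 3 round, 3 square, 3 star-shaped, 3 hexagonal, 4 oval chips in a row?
19! / (3! × 3! × 3! × 3! × 3! × 4!) = 651819168000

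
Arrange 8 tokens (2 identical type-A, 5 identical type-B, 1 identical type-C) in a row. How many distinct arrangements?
8! / (2! × 5! × 1!) = 168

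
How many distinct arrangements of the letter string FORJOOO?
7! / (4! × 1! × 1! × 1!) = 210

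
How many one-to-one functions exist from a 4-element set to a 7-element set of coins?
P(7,4) = 7!/(7-4)! = 840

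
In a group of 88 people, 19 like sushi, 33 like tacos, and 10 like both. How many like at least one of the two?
|A∪B| = |A| + |B| - |A∩B| = 19 + 33 - 10 = 42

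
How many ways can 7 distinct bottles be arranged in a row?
7! = 5040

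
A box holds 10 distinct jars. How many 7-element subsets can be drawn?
C(10,7) = 10!/(7!×3!) = 120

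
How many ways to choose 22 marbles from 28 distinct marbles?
C(28,22) = 28!/(22!×6!) = 376740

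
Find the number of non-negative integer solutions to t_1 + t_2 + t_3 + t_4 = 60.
C(60+4-1, 4-1) = C(63, 3) = 39711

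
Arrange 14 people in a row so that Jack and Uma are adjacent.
Treat as block: (14-1)! × 2! = 6227020800 × 2 = 12454041600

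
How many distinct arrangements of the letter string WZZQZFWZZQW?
11! / (1! × 2! × 3! × 5!) = 27720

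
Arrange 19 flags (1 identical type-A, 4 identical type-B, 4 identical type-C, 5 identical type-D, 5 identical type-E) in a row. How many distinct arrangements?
19! / (1! × 4! × 4! × 5! × 5!) = 14665931280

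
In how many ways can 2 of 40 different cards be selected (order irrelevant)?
C(40,2) = 40!/(2!×38!) = 780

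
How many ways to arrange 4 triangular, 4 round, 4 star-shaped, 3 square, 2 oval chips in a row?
17! / (4! × 4! × 4! × 3! × 2!) = 2144142000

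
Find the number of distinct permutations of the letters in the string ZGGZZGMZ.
8! / (3! × 4! × 1!) = 280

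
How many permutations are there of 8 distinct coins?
8! = 40320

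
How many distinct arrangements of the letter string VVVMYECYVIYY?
12! / (4! × 1! × 4! × 1! × 1! × 1!) = 831600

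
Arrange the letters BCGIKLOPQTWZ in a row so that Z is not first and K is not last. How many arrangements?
By inclusion-exclusion: 12! - 2×(12-1)! + (12-2)! = 479001600 - 79833600 + 3628800 = 402796800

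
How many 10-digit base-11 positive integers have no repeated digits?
First digit: 10 choices (nonzero). Then descending: 10 × 10 × 9 × 8 × 7 × 6 × 5 × 4 × 3 × 2 = 36288000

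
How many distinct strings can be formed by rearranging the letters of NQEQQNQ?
7! / (2! × 1! × 4!) = 105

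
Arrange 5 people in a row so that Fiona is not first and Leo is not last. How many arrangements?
By inclusion-exclusion: 5! - 2×(5-1)! + (5-2)! = 120 - 48 + 6 = 78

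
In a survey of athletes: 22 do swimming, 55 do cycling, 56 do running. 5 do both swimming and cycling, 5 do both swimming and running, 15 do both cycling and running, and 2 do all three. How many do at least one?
|A∪B∪C| = 22+55+56-5-5-15+2 = 110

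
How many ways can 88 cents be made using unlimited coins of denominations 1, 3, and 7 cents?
Coefficient of x^88 in 1/(1-x^1) · 1/(1-x^3) · 1/(1-x^7). Case on j = number of 7-cent coins (j = 0..12); remainder r = 88 - 7j is made from {1,3} in ⌊r/3⌋+1 ways. r = 88, 81, 74, 67, 60, 53, 46, 39, 32, 25, 18, 11, 4 → 30 + 28 + 25 + 23 + 21 + 18 + 16 + 14 + 11 + 9 + 7 + 4 + 2 = 208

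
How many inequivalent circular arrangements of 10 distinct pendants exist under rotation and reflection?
(10-1)!/2 = 362880/2 = 181440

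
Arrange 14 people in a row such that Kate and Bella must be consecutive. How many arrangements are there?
Treat the 2 as one block: (14-2+1)! × 2! = 6227020800 × 2 = 12454041600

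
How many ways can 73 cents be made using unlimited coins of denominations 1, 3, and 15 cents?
Coefficient of x^73 in 1/(1-x^1) · 1/(1-x^3) · 1/(1-x^15). Case on j = number of 15-cent coins (j = 0..4); remainder r = 73 - 15j is made from {1,3} in ⌊r/3⌋+1 ways. r = 73, 58, 43, 28, 13 → 25 + 20 + 15 + 10 + 5 = 75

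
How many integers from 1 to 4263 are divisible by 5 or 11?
⌊4263/5⌋ + ⌊4263/11⌋ - ⌊4263/55⌋ = 852 + 387 - 77 = 1162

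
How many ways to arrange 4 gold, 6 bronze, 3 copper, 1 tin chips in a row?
14! / (4! × 6! × 3! × 1!) = 840840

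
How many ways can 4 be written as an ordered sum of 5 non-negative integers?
C(4+5-1, 5-1) = C(8, 4) = 70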